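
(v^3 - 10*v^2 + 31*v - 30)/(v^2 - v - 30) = (-v^3 + 10*v^2 - 31*v + 30)/(-v^2 + v + 30)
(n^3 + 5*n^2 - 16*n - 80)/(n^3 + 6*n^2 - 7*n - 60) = (n - 4)/(n - 3)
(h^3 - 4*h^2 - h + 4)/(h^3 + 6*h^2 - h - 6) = (h - 4)/(h + 6)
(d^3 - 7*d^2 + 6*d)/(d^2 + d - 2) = d*(d - 6)/(d + 2)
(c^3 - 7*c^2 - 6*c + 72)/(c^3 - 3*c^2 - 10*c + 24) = (c - 6)/(c - 2)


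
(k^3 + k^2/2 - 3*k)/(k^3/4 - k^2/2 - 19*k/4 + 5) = 2*k*(2*k^2 + k - 6)/(k^3 - 2*k^2 - 19*k + 20)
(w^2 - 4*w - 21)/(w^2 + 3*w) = (w - 7)/w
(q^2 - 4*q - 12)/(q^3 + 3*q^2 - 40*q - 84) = 1/(q + 7)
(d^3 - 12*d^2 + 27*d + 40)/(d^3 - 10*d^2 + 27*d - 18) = (d^3 - 12*d^2 + 27*d + 40)/(d^3 - 10*d^2 + 27*d - 18)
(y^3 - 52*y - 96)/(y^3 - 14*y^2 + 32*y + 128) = (y + 6)/(y - 8)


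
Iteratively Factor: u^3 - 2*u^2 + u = (u - 1)*(u^2 - u) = (u - 1)^2*(u)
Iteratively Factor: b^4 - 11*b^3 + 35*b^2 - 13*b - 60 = (b - 4)*(b^3 - 7*b^2 + 7*b + 15) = (b - 4)*(b - 3)*(b^2 - 4*b - 5) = (b - 4)*(b - 3)*(b + 1)*(b - 5)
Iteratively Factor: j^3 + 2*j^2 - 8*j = (j - 2)*(j^2 + 4*j) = j*(j - 2)*(j + 4)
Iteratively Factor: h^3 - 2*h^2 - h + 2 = (h - 2)*(h^2 - 1) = (h - 2)*(h - 1)*(h + 1)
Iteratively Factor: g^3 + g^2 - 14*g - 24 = (g + 3)*(g^2 - 2*g - 8) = (g + 2)*(g + 3)*(g - 4)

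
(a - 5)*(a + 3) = a^2 - 2*a - 15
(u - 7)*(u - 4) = u^2 - 11*u + 28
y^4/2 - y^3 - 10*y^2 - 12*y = y*(y/2 + 1)*(y - 6)*(y + 2)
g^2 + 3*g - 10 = (g - 2)*(g + 5)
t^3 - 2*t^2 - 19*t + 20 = (t - 5)*(t - 1)*(t + 4)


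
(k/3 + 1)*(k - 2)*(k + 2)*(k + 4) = k^4/3 + 7*k^3/3 + 8*k^2/3 - 28*k/3 - 16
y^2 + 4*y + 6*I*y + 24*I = (y + 4)*(y + 6*I)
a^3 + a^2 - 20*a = a*(a - 4)*(a + 5)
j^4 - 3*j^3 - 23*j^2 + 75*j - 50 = (j - 5)*(j - 2)*(j - 1)*(j + 5)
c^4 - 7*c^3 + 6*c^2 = c^2*(c - 6)*(c - 1)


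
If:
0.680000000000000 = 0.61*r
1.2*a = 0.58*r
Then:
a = 0.54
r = 1.11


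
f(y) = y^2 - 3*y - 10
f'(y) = 2*y - 3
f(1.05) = -12.05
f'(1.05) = -0.90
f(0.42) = -11.08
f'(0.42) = -2.16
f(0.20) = -10.56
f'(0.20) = -2.60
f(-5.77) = 40.60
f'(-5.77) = -14.54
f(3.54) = -8.09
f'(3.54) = 4.08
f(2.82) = -10.51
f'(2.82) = 2.64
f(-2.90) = 7.11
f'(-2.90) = -8.80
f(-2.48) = 3.59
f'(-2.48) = -7.96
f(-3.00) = 8.00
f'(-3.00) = -9.00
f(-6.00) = 44.00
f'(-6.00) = -15.00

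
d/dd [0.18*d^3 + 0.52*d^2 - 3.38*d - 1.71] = 0.54*d^2 + 1.04*d - 3.38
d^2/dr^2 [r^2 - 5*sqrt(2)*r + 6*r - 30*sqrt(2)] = 2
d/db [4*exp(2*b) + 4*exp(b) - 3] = (8*exp(b) + 4)*exp(b)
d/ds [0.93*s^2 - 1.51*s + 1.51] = 1.86*s - 1.51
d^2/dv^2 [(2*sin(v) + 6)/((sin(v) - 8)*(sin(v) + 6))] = 2*(-sin(v)^5 - 14*sin(v)^4 - 268*sin(v)^3 - 474*sin(v)^2 - 1764*sin(v) + 120)/((sin(v) - 8)^3*(sin(v) + 6)^3)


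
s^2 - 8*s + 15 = (s - 5)*(s - 3)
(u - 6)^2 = u^2 - 12*u + 36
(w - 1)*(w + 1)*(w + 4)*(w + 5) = w^4 + 9*w^3 + 19*w^2 - 9*w - 20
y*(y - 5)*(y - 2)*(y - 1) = y^4 - 8*y^3 + 17*y^2 - 10*y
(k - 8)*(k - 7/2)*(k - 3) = k^3 - 29*k^2/2 + 125*k/2 - 84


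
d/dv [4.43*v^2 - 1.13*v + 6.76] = 8.86*v - 1.13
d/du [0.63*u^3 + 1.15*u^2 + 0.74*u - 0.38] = 1.89*u^2 + 2.3*u + 0.74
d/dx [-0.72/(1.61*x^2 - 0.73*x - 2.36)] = (2.3184*x - 0.5256)/(-1.61*x^2 + 0.73*x + 2.36)^2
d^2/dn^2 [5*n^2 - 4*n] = 10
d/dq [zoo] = 0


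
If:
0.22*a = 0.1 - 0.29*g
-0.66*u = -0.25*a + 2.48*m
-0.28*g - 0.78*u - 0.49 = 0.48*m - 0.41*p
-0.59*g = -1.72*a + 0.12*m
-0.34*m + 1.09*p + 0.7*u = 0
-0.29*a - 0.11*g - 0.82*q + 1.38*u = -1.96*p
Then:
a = 0.10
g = 0.27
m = 0.17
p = 0.44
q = -0.03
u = -0.60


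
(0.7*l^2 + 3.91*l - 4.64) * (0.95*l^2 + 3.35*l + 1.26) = 0.665*l^4 + 6.0595*l^3 + 9.5725*l^2 - 10.6174*l - 5.8464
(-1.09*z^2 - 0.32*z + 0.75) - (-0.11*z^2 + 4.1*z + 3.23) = -0.98*z^2 - 4.42*z - 2.48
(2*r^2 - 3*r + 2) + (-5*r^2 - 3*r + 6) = -3*r^2 - 6*r + 8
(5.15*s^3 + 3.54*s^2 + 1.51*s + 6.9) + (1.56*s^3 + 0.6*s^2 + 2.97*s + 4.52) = 6.71*s^3 + 4.14*s^2 + 4.48*s + 11.42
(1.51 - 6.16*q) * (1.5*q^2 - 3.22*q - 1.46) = -9.24*q^3 + 22.1002*q^2 + 4.1314*q - 2.2046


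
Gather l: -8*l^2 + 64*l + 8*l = -8*l^2 + 72*l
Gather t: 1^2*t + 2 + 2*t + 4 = 3*t + 6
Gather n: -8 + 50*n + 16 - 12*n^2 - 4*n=-12*n^2 + 46*n + 8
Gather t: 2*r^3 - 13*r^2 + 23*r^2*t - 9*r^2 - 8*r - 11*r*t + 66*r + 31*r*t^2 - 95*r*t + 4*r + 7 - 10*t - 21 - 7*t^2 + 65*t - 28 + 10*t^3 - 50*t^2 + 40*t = 2*r^3 - 22*r^2 + 62*r + 10*t^3 + t^2*(31*r - 57) + t*(23*r^2 - 106*r + 95) - 42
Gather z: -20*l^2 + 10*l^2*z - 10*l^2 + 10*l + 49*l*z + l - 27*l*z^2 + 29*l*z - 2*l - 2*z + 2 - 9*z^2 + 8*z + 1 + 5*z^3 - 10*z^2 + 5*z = -30*l^2 + 9*l + 5*z^3 + z^2*(-27*l - 19) + z*(10*l^2 + 78*l + 11) + 3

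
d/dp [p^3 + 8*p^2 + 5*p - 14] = 3*p^2 + 16*p + 5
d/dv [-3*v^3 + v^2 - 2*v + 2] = -9*v^2 + 2*v - 2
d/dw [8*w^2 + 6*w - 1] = 16*w + 6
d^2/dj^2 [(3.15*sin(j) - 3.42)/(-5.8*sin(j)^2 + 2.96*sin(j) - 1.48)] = (105.966*sin(j)^5 - 406.116*sin(j)^4 - 198.02592*sin(j)^3 + 791.556768*sin(j)^2 - 198.132336*sin(j) - 26.3842559999998)/(5.8*sin(j)^2 - 2.96*sin(j) + 1.48)^3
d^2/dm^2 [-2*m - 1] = 0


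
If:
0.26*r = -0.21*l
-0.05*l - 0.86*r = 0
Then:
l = 0.00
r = 0.00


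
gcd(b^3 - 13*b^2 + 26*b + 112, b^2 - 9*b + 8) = b - 8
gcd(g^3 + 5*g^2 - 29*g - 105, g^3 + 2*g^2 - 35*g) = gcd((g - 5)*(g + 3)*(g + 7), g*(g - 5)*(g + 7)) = g^2 + 2*g - 35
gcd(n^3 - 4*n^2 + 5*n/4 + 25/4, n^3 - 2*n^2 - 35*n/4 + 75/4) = n^2 - 5*n + 25/4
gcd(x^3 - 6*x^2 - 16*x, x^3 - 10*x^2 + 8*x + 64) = x^2 - 6*x - 16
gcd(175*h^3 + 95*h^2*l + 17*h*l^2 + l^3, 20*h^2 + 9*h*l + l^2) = 5*h + l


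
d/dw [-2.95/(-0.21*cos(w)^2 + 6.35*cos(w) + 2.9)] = (1.239*cos(w) - 18.7325)*sin(w)/(-0.21*cos(w)^2 + 6.35*cos(w) + 2.9)^2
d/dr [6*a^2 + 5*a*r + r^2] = 5*a + 2*r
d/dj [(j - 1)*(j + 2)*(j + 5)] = 3*j^2 + 12*j + 3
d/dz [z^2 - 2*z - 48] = 2*z - 2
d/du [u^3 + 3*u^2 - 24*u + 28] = 3*u^2 + 6*u - 24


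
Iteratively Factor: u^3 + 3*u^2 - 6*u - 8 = (u + 1)*(u^2 + 2*u - 8) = (u + 1)*(u + 4)*(u - 2)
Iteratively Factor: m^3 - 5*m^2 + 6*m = (m - 2)*(m^2 - 3*m) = (m - 3)*(m - 2)*(m)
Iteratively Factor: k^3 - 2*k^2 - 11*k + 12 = (k - 1)*(k^2 - k - 12) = (k - 1)*(k + 3)*(k - 4)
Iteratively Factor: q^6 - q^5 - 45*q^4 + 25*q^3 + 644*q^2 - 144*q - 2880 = (q + 4)*(q^5 - 5*q^4 - 25*q^3 + 125*q^2 + 144*q - 720) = (q - 3)*(q + 4)*(q^4 - 2*q^3 - 31*q^2 + 32*q + 240) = (q - 4)*(q - 3)*(q + 4)*(q^3 + 2*q^2 - 23*q - 60) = (q - 4)*(q - 3)*(q + 3)*(q + 4)*(q^2 - q - 20) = (q - 4)*(q - 3)*(q + 3)*(q + 4)^2*(q - 5)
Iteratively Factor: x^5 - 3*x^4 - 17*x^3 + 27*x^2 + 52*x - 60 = (x - 5)*(x^4 + 2*x^3 - 7*x^2 - 8*x + 12) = (x - 5)*(x - 2)*(x^3 + 4*x^2 + x - 6) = (x - 5)*(x - 2)*(x + 2)*(x^2 + 2*x - 3) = (x - 5)*(x - 2)*(x + 2)*(x + 3)*(x - 1)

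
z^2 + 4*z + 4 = (z + 2)^2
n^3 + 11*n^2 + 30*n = n*(n + 5)*(n + 6)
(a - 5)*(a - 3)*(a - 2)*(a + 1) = a^4 - 9*a^3 + 21*a^2 + a - 30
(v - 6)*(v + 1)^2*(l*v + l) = l*v^4 - 3*l*v^3 - 15*l*v^2 - 17*l*v - 6*l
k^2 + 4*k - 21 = (k - 3)*(k + 7)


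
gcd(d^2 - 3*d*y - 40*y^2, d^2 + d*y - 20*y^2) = d + 5*y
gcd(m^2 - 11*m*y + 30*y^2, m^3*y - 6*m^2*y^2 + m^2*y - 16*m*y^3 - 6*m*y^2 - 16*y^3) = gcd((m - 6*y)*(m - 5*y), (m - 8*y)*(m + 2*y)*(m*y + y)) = 1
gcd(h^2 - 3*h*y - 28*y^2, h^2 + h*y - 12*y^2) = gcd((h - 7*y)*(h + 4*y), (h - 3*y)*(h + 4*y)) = h + 4*y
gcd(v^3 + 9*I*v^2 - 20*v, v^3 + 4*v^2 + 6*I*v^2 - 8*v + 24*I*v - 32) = v + 4*I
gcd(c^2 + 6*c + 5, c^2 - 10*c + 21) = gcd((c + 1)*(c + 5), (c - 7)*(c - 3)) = 1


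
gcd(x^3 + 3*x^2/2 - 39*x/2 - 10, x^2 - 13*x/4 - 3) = x - 4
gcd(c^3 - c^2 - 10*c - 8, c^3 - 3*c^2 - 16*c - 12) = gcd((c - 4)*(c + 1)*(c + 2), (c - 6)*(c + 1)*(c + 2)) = c^2 + 3*c + 2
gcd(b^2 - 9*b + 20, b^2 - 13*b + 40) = b - 5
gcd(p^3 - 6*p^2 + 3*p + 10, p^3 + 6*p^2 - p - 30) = p - 2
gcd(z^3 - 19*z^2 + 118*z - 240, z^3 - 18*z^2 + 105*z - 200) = z^2 - 13*z + 40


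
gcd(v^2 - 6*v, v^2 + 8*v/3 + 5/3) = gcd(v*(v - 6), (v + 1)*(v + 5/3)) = 1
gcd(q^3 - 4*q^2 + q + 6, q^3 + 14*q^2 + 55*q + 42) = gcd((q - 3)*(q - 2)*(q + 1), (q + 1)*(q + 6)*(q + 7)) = q + 1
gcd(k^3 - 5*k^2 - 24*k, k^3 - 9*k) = k^2 + 3*k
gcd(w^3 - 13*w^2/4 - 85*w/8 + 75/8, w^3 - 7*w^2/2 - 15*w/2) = w - 5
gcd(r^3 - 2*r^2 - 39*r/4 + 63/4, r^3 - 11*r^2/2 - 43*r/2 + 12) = r + 3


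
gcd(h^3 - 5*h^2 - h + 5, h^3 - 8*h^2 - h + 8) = h^2 - 1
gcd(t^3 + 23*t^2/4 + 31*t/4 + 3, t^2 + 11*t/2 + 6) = t + 4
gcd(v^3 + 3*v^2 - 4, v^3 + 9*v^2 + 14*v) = v + 2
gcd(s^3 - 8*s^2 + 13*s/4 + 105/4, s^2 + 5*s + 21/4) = s + 3/2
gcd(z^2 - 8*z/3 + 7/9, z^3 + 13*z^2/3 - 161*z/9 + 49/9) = z^2 - 8*z/3 + 7/9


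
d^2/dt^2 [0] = 0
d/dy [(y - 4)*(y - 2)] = 2*y - 6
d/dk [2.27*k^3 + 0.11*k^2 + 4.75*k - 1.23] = 6.81*k^2 + 0.22*k + 4.75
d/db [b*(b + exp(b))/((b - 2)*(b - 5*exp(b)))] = (b*(b - 2)*(b + exp(b))*(5*exp(b) - 1) - b*(b - 5*exp(b))*(b + exp(b)) + (b - 2)*(b - 5*exp(b))*(b*(exp(b) + 1) + b + exp(b)))/((b - 2)^2*(b - 5*exp(b))^2)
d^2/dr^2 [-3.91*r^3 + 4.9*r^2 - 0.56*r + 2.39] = 9.8 - 23.46*r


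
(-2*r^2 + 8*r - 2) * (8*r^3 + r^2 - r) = -16*r^5 + 62*r^4 - 6*r^3 - 10*r^2 + 2*r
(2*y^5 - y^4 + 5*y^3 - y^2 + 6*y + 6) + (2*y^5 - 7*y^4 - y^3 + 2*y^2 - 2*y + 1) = 4*y^5 - 8*y^4 + 4*y^3 + y^2 + 4*y + 7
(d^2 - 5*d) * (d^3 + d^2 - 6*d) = d^5 - 4*d^4 - 11*d^3 + 30*d^2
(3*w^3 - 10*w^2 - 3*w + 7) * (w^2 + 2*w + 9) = 3*w^5 - 4*w^4 + 4*w^3 - 89*w^2 - 13*w + 63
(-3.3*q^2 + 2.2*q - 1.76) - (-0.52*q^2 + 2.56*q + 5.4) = -2.78*q^2 - 0.36*q - 7.16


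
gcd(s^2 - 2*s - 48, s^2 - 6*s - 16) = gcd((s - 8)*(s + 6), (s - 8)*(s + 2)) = s - 8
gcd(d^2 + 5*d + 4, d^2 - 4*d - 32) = d + 4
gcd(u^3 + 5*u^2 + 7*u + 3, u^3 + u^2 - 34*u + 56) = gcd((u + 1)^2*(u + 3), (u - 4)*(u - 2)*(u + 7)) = 1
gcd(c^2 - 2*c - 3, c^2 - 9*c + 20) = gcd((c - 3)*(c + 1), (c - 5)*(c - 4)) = 1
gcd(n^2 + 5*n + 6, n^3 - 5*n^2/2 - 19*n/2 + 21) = n + 3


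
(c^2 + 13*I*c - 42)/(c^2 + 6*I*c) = (c + 7*I)/c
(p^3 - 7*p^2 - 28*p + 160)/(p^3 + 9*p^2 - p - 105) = (p^2 - 12*p + 32)/(p^2 + 4*p - 21)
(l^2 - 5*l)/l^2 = (l - 5)/l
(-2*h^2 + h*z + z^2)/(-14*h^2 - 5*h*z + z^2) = (-h + z)/(-7*h + z)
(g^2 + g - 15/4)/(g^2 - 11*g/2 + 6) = (g + 5/2)/(g - 4)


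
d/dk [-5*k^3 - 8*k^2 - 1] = k*(-15*k - 16)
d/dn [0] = 0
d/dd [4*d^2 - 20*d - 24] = 8*d - 20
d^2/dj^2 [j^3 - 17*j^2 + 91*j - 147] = 6*j - 34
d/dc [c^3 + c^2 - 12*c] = 3*c^2 + 2*c - 12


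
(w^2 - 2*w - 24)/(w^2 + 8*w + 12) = (w^2 - 2*w - 24)/(w^2 + 8*w + 12)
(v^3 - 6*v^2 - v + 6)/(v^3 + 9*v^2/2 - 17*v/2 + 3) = 2*(v^2 - 5*v - 6)/(2*v^2 + 11*v - 6)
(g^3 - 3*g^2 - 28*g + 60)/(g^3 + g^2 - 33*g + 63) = (g^3 - 3*g^2 - 28*g + 60)/(g^3 + g^2 - 33*g + 63)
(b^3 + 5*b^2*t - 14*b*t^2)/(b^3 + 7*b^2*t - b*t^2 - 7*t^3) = b*(-b + 2*t)/(-b^2 + t^2)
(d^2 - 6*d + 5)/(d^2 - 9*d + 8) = (d - 5)/(d - 8)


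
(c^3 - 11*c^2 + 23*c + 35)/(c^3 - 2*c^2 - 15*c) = (c^2 - 6*c - 7)/(c*(c + 3))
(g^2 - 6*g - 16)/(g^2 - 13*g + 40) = (g + 2)/(g - 5)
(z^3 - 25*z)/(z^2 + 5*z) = z - 5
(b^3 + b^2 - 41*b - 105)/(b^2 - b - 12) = (b^2 - 2*b - 35)/(b - 4)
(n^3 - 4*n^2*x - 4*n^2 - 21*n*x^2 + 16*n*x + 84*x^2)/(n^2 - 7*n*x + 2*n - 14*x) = (n^2 + 3*n*x - 4*n - 12*x)/(n + 2)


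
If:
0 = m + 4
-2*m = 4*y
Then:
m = -4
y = 2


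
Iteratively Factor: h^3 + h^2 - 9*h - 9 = (h + 1)*(h^2 - 9) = (h - 3)*(h + 1)*(h + 3)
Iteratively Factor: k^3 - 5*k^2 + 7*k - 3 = (k - 3)*(k^2 - 2*k + 1) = (k - 3)*(k - 1)*(k - 1)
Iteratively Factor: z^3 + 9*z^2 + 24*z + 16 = (z + 4)*(z^2 + 5*z + 4) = (z + 1)*(z + 4)*(z + 4)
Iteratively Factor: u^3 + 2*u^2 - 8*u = (u + 4)*(u^2 - 2*u) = u*(u + 4)*(u - 2)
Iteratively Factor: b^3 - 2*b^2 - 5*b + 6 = (b - 3)*(b^2 + b - 2) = (b - 3)*(b + 2)*(b - 1)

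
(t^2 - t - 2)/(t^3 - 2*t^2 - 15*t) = (-t^2 + t + 2)/(t*(-t^2 + 2*t + 15))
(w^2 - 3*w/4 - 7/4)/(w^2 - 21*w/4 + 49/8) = 2*(w + 1)/(2*w - 7)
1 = 1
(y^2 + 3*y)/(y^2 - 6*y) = (y + 3)/(y - 6)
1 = 1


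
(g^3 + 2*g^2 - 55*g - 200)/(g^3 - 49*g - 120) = (g + 5)/(g + 3)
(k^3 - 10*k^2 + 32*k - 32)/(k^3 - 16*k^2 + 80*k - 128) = (k - 2)/(k - 8)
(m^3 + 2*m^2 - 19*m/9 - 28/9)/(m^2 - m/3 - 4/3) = m + 7/3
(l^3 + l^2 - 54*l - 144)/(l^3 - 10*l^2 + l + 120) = (l + 6)/(l - 5)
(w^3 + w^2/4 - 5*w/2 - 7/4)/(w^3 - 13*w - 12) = (w^2 - 3*w/4 - 7/4)/(w^2 - w - 12)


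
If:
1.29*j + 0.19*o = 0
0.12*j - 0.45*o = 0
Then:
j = 0.00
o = 0.00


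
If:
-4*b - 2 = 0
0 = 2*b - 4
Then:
No Solution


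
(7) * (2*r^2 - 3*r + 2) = 14*r^2 - 21*r + 14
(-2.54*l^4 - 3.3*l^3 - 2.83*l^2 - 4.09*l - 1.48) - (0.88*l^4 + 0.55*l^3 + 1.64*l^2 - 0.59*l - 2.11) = -3.42*l^4 - 3.85*l^3 - 4.47*l^2 - 3.5*l + 0.63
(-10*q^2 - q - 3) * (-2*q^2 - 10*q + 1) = 20*q^4 + 102*q^3 + 6*q^2 + 29*q - 3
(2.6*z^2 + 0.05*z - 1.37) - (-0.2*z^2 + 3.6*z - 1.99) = 2.8*z^2 - 3.55*z + 0.62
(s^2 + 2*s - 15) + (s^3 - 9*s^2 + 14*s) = s^3 - 8*s^2 + 16*s - 15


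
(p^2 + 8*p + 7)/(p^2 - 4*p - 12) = (p^2 + 8*p + 7)/(p^2 - 4*p - 12)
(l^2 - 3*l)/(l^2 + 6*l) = (l - 3)/(l + 6)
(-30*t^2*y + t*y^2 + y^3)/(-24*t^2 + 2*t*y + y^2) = y*(-5*t + y)/(-4*t + y)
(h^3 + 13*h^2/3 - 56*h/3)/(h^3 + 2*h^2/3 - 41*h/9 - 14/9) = 3*h*(3*h^2 + 13*h - 56)/(9*h^3 + 6*h^2 - 41*h - 14)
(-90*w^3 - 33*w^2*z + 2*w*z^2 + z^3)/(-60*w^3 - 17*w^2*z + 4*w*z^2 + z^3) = (-6*w + z)/(-4*w + z)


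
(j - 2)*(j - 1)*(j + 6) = j^3 + 3*j^2 - 16*j + 12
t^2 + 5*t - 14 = (t - 2)*(t + 7)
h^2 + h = h*(h + 1)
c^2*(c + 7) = c^3 + 7*c^2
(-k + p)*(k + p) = -k^2 + p^2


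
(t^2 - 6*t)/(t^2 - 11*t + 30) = t/(t - 5)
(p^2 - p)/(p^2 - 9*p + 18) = p*(p - 1)/(p^2 - 9*p + 18)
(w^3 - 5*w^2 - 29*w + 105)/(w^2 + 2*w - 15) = w - 7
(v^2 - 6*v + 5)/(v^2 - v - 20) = (v - 1)/(v + 4)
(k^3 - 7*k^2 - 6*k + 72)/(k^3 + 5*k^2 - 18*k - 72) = (k - 6)/(k + 6)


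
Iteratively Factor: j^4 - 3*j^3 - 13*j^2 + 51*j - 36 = (j - 1)*(j^3 - 2*j^2 - 15*j + 36) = (j - 3)*(j - 1)*(j^2 + j - 12) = (j - 3)*(j - 1)*(j + 4)*(j - 3)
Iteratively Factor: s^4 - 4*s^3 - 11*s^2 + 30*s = (s - 5)*(s^3 + s^2 - 6*s) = (s - 5)*(s + 3)*(s^2 - 2*s) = s*(s - 5)*(s + 3)*(s - 2)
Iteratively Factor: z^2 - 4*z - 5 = (z - 5)*(z + 1)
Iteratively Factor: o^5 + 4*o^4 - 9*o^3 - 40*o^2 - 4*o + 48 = (o + 4)*(o^4 - 9*o^2 - 4*o + 12) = (o + 2)*(o + 4)*(o^3 - 2*o^2 - 5*o + 6) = (o - 1)*(o + 2)*(o + 4)*(o^2 - o - 6) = (o - 3)*(o - 1)*(o + 2)*(o + 4)*(o + 2)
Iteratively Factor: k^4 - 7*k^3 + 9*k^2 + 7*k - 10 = (k + 1)*(k^3 - 8*k^2 + 17*k - 10) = (k - 5)*(k + 1)*(k^2 - 3*k + 2) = (k - 5)*(k - 2)*(k + 1)*(k - 1)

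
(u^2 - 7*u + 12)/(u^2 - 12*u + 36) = (u^2 - 7*u + 12)/(u^2 - 12*u + 36)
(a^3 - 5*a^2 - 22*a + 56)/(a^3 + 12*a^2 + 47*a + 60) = (a^2 - 9*a + 14)/(a^2 + 8*a + 15)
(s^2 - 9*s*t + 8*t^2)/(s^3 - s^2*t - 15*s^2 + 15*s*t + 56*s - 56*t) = (s - 8*t)/(s^2 - 15*s + 56)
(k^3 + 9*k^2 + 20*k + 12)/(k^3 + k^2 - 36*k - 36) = (k + 2)/(k - 6)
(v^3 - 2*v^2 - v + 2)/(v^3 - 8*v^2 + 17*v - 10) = (v + 1)/(v - 5)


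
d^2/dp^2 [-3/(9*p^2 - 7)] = 54*(-27*p^2 - 7)/(9*p^2 - 7)^3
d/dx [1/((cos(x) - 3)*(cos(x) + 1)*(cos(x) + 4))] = (-3*sin(x)^2 + 4*cos(x) - 8)*sin(x)/((cos(x) - 3)^2*(cos(x) + 1)^2*(cos(x) + 4)^2)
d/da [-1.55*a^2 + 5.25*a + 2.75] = 5.25 - 3.1*a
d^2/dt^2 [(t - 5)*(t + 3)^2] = 6*t + 2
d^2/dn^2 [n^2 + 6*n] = 2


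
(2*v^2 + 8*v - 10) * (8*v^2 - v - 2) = 16*v^4 + 62*v^3 - 92*v^2 - 6*v + 20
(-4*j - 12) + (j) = -3*j - 12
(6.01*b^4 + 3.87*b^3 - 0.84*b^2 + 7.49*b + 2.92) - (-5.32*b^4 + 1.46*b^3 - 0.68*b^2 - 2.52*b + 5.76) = 11.33*b^4 + 2.41*b^3 - 0.16*b^2 + 10.01*b - 2.84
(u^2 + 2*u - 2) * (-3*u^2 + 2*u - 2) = -3*u^4 - 4*u^3 + 8*u^2 - 8*u + 4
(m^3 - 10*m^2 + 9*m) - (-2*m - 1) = m^3 - 10*m^2 + 11*m + 1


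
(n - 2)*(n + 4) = n^2 + 2*n - 8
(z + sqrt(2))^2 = z^2 + 2*sqrt(2)*z + 2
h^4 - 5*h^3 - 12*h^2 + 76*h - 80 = (h - 5)*(h - 2)^2*(h + 4)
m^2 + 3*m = m*(m + 3)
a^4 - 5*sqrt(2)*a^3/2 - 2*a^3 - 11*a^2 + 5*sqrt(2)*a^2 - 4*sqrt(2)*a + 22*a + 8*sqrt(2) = (a - 2)*(a - 4*sqrt(2))*(a + sqrt(2)/2)*(a + sqrt(2))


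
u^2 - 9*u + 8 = (u - 8)*(u - 1)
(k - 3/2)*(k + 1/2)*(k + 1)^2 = k^4 + k^3 - 7*k^2/4 - 5*k/2 - 3/4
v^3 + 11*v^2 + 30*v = v*(v + 5)*(v + 6)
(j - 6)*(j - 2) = j^2 - 8*j + 12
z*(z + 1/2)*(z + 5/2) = z^3 + 3*z^2 + 5*z/4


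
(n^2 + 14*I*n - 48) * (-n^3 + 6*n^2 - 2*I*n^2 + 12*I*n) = -n^5 + 6*n^4 - 16*I*n^4 + 76*n^3 + 96*I*n^3 - 456*n^2 + 96*I*n^2 - 576*I*n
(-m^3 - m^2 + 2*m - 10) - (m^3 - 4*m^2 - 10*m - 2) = -2*m^3 + 3*m^2 + 12*m - 8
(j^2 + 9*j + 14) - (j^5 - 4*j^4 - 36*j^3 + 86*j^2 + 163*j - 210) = -j^5 + 4*j^4 + 36*j^3 - 85*j^2 - 154*j + 224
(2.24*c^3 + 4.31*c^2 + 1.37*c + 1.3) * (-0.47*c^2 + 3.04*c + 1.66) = -1.0528*c^5 + 4.7839*c^4 + 16.1769*c^3 + 10.7084*c^2 + 6.2262*c + 2.158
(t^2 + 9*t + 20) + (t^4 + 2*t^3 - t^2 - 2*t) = t^4 + 2*t^3 + 7*t + 20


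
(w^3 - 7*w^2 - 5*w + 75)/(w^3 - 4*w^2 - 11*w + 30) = (w - 5)/(w - 2)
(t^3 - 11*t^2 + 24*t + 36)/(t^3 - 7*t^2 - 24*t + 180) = (t + 1)/(t + 5)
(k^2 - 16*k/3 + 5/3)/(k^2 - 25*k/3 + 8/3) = (k - 5)/(k - 8)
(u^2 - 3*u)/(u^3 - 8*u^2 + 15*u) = 1/(u - 5)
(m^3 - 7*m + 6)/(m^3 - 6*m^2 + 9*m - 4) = (m^2 + m - 6)/(m^2 - 5*m + 4)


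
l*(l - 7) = l^2 - 7*l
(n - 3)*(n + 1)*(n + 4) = n^3 + 2*n^2 - 11*n - 12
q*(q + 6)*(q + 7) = q^3 + 13*q^2 + 42*q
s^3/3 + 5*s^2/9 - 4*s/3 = s*(s/3 + 1)*(s - 4/3)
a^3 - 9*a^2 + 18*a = a*(a - 6)*(a - 3)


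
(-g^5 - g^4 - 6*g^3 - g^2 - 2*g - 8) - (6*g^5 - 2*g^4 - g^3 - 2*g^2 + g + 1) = -7*g^5 + g^4 - 5*g^3 + g^2 - 3*g - 9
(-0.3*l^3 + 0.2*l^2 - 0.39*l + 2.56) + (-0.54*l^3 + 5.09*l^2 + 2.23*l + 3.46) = -0.84*l^3 + 5.29*l^2 + 1.84*l + 6.02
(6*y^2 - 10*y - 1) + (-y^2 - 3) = 5*y^2 - 10*y - 4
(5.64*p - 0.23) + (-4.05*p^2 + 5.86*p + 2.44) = -4.05*p^2 + 11.5*p + 2.21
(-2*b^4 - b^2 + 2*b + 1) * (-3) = 6*b^4 + 3*b^2 - 6*b - 3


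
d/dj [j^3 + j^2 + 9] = j*(3*j + 2)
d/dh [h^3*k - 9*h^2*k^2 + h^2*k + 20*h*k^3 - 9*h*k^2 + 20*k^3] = k*(3*h^2 - 18*h*k + 2*h + 20*k^2 - 9*k)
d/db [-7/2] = 0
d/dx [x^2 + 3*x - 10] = 2*x + 3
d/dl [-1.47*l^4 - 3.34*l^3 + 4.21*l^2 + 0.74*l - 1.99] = -5.88*l^3 - 10.02*l^2 + 8.42*l + 0.74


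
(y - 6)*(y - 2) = y^2 - 8*y + 12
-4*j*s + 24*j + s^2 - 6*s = (-4*j + s)*(s - 6)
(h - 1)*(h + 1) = h^2 - 1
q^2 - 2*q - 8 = (q - 4)*(q + 2)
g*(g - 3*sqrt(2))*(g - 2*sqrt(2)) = g^3 - 5*sqrt(2)*g^2 + 12*g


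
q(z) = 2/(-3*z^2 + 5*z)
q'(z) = 2*(6*z - 5)/(-3*z^2 + 5*z)^2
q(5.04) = -0.04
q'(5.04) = 0.02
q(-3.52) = -0.04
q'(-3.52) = -0.02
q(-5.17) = -0.02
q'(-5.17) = -0.01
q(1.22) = 1.22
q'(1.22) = 1.74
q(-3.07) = -0.05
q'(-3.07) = -0.02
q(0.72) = 0.98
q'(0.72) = -0.33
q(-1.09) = -0.22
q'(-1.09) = -0.28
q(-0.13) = -2.85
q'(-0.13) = -23.54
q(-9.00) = -0.00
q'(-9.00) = 0.00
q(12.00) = -0.00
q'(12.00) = 0.00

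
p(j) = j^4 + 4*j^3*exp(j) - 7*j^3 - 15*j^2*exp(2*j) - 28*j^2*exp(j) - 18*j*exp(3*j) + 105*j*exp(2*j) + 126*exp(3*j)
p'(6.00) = 2380828885.46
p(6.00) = 1196469065.95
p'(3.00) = 1751517.97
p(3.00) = 653038.91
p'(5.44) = 820997606.01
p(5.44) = 350340721.50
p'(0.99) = 7615.58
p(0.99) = 2685.80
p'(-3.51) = -437.67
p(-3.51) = 438.52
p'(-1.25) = -33.61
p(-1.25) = -7.86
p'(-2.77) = -251.77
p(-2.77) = 187.31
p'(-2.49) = -197.09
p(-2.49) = 124.66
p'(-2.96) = -293.56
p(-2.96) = 239.06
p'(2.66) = 705379.09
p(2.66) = 261815.86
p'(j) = 4*j^3*exp(j) + 4*j^3 - 30*j^2*exp(2*j) - 16*j^2*exp(j) - 21*j^2 - 54*j*exp(3*j) + 180*j*exp(2*j) - 56*j*exp(j) + 360*exp(3*j) + 105*exp(2*j)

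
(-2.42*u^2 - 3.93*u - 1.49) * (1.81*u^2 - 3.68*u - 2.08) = -4.3802*u^4 + 1.7923*u^3 + 16.7991*u^2 + 13.6576*u + 3.0992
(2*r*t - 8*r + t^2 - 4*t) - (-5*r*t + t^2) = 7*r*t - 8*r - 4*t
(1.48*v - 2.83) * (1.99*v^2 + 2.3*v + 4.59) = 2.9452*v^3 - 2.2277*v^2 + 0.2842*v - 12.9897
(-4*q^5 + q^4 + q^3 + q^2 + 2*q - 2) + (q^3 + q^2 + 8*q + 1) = -4*q^5 + q^4 + 2*q^3 + 2*q^2 + 10*q - 1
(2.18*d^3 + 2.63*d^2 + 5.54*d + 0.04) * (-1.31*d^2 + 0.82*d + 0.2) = -2.8558*d^5 - 1.6577*d^4 - 4.6648*d^3 + 5.0164*d^2 + 1.1408*d + 0.008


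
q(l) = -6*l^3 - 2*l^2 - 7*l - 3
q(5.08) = -876.75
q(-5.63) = 1043.74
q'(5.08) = -491.84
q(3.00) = -204.00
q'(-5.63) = -555.02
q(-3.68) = 294.69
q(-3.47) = 247.90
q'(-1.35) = -34.40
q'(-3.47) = -209.86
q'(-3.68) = -236.04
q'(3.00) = -181.00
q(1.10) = -21.11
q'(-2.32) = -94.60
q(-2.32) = 77.40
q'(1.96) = -83.99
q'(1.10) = -33.18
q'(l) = -18*l^2 - 4*l - 7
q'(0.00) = -7.00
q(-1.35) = 17.57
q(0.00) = -3.00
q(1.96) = -69.58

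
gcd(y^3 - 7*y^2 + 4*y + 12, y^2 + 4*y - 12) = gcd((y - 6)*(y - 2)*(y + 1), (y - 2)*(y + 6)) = y - 2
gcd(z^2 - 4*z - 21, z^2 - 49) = z - 7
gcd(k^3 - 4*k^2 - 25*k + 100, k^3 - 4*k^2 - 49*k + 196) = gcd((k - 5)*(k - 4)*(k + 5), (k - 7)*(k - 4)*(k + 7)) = k - 4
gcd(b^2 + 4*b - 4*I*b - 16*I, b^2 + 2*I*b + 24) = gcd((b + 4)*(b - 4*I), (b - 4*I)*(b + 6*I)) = b - 4*I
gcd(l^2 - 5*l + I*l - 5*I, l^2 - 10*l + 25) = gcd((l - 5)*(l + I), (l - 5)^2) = l - 5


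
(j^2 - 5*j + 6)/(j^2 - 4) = (j - 3)/(j + 2)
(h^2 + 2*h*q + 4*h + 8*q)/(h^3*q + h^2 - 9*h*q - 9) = (h^2 + 2*h*q + 4*h + 8*q)/(h^3*q + h^2 - 9*h*q - 9)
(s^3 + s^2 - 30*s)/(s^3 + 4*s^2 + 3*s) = (s^2 + s - 30)/(s^2 + 4*s + 3)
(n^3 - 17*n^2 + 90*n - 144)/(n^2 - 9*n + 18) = n - 8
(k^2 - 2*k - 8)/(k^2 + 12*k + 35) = (k^2 - 2*k - 8)/(k^2 + 12*k + 35)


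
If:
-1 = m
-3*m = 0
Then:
No Solution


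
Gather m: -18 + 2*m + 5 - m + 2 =m - 11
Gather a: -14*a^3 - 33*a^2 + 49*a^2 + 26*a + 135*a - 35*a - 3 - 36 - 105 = -14*a^3 + 16*a^2 + 126*a - 144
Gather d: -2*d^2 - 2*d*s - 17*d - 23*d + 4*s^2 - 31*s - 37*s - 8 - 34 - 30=-2*d^2 + d*(-2*s - 40) + 4*s^2 - 68*s - 72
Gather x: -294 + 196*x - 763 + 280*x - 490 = 476*x - 1547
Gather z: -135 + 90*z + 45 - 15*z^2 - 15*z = -15*z^2 + 75*z - 90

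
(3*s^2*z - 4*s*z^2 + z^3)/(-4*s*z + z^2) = (-3*s^2 + 4*s*z - z^2)/(4*s - z)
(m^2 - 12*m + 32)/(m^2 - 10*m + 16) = (m - 4)/(m - 2)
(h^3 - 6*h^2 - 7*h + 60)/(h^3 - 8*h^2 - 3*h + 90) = (h - 4)/(h - 6)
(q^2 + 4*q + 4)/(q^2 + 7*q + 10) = (q + 2)/(q + 5)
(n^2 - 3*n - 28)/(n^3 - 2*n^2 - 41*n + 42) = (n + 4)/(n^2 + 5*n - 6)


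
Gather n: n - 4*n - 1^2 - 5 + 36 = 30 - 3*n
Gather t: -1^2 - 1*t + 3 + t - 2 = 0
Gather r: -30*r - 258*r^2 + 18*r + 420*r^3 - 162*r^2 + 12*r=420*r^3 - 420*r^2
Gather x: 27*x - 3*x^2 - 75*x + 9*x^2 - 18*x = 6*x^2 - 66*x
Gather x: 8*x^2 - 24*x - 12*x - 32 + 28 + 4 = 8*x^2 - 36*x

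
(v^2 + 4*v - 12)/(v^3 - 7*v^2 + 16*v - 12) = (v + 6)/(v^2 - 5*v + 6)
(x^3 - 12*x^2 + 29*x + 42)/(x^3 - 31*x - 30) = (x - 7)/(x + 5)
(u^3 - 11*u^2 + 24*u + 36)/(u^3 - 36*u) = (u^2 - 5*u - 6)/(u*(u + 6))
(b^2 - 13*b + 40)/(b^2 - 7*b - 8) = (b - 5)/(b + 1)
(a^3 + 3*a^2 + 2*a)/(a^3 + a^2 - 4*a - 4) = a/(a - 2)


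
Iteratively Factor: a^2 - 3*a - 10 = (a + 2)*(a - 5)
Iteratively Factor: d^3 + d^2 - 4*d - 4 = (d + 1)*(d^2 - 4) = (d - 2)*(d + 1)*(d + 2)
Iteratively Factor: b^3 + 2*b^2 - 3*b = (b + 3)*(b^2 - b) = b*(b + 3)*(b - 1)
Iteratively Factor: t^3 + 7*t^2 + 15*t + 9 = (t + 1)*(t^2 + 6*t + 9) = (t + 1)*(t + 3)*(t + 3)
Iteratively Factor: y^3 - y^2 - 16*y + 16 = (y - 4)*(y^2 + 3*y - 4) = (y - 4)*(y + 4)*(y - 1)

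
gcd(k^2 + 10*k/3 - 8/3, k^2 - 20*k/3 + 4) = k - 2/3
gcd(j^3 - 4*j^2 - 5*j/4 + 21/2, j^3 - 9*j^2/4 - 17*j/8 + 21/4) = j^2 - j/2 - 3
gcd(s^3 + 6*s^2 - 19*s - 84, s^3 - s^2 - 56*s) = s + 7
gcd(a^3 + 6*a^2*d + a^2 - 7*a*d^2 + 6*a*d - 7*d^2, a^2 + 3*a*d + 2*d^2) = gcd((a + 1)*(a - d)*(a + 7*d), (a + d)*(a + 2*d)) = 1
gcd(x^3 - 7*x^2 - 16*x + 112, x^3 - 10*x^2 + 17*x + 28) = x^2 - 11*x + 28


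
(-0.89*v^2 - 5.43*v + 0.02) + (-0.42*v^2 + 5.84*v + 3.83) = -1.31*v^2 + 0.41*v + 3.85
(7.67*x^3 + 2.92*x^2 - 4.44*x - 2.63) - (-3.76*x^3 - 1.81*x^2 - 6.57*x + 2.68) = 11.43*x^3 + 4.73*x^2 + 2.13*x - 5.31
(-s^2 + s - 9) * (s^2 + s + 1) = -s^4 - 9*s^2 - 8*s - 9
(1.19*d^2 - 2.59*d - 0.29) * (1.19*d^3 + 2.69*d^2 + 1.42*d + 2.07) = 1.4161*d^5 + 0.119*d^4 - 5.6224*d^3 - 1.9946*d^2 - 5.7731*d - 0.6003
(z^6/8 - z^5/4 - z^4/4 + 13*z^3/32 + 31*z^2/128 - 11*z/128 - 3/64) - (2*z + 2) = z^6/8 - z^5/4 - z^4/4 + 13*z^3/32 + 31*z^2/128 - 267*z/128 - 131/64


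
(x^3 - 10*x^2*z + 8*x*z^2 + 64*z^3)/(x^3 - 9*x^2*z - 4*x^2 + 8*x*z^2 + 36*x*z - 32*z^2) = (x^2 - 2*x*z - 8*z^2)/(x^2 - x*z - 4*x + 4*z)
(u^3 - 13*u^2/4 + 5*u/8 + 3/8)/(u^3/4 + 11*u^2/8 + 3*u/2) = (8*u^3 - 26*u^2 + 5*u + 3)/(u*(2*u^2 + 11*u + 12))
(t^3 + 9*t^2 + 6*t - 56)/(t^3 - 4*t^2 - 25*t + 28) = (t^2 + 5*t - 14)/(t^2 - 8*t + 7)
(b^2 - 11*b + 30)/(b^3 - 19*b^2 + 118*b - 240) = 1/(b - 8)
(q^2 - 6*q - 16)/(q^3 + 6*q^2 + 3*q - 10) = (q - 8)/(q^2 + 4*q - 5)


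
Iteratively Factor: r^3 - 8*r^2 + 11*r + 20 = (r - 5)*(r^2 - 3*r - 4) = (r - 5)*(r + 1)*(r - 4)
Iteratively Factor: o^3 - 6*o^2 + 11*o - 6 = (o - 3)*(o^2 - 3*o + 2) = (o - 3)*(o - 1)*(o - 2)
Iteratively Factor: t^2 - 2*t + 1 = (t - 1)*(t - 1)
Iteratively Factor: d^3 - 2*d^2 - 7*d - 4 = (d + 1)*(d^2 - 3*d - 4) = (d - 4)*(d + 1)*(d + 1)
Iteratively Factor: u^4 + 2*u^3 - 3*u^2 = (u)*(u^3 + 2*u^2 - 3*u) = u^2*(u^2 + 2*u - 3) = u^2*(u + 3)*(u - 1)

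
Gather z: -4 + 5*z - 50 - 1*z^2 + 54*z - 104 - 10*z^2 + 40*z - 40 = -11*z^2 + 99*z - 198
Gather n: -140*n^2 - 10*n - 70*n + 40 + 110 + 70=-140*n^2 - 80*n + 220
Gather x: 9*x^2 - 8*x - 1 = 9*x^2 - 8*x - 1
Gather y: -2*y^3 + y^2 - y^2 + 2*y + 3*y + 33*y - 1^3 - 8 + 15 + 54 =-2*y^3 + 38*y + 60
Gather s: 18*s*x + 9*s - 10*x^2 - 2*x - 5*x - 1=s*(18*x + 9) - 10*x^2 - 7*x - 1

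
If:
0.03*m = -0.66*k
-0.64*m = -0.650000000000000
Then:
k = -0.05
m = 1.02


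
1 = 1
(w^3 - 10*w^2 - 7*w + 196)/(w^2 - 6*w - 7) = (w^2 - 3*w - 28)/(w + 1)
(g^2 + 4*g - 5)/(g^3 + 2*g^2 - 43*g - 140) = (g - 1)/(g^2 - 3*g - 28)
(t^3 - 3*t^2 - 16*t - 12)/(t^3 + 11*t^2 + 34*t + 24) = (t^2 - 4*t - 12)/(t^2 + 10*t + 24)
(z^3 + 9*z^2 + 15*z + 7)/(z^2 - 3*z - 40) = (z^3 + 9*z^2 + 15*z + 7)/(z^2 - 3*z - 40)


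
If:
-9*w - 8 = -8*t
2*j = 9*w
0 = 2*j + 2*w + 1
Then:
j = -9/22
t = 79/88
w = -1/11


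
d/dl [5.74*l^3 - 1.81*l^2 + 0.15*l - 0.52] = 17.22*l^2 - 3.62*l + 0.15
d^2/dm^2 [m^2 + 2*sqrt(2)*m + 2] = 2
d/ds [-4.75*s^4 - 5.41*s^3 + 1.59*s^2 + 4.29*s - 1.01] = -19.0*s^3 - 16.23*s^2 + 3.18*s + 4.29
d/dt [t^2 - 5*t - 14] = 2*t - 5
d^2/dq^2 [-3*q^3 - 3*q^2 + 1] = -18*q - 6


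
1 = 1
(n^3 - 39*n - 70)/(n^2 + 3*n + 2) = (n^2 - 2*n - 35)/(n + 1)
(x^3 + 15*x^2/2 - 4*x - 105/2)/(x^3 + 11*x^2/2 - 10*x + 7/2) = (2*x^2 + x - 15)/(2*x^2 - 3*x + 1)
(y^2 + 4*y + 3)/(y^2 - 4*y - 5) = (y + 3)/(y - 5)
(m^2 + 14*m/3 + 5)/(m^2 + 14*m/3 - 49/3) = (3*m^2 + 14*m + 15)/(3*m^2 + 14*m - 49)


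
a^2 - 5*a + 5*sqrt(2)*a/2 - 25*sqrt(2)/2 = (a - 5)*(a + 5*sqrt(2)/2)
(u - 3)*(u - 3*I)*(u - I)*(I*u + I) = I*u^4 + 4*u^3 - 2*I*u^3 - 8*u^2 - 6*I*u^2 - 12*u + 6*I*u + 9*I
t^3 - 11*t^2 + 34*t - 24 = (t - 6)*(t - 4)*(t - 1)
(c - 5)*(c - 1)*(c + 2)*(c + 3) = c^4 - c^3 - 19*c^2 - 11*c + 30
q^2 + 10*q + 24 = (q + 4)*(q + 6)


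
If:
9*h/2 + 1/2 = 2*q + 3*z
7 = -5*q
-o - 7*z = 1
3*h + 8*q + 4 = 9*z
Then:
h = -57/35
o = 42/5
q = -7/5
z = -47/35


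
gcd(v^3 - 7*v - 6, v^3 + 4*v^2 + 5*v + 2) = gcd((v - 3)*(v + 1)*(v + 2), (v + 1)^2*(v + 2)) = v^2 + 3*v + 2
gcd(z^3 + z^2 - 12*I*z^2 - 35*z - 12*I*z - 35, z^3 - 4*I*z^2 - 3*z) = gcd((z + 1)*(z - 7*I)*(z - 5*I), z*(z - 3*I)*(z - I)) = 1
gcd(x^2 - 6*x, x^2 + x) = x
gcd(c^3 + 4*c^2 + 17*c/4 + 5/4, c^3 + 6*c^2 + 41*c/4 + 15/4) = c^2 + 3*c + 5/4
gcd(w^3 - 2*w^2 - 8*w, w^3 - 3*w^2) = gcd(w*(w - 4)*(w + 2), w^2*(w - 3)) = w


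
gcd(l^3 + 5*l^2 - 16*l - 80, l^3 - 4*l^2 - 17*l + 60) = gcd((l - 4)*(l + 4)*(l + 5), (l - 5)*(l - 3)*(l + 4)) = l + 4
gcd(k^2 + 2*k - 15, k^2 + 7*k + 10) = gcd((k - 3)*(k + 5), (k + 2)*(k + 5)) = k + 5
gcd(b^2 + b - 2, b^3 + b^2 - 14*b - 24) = b + 2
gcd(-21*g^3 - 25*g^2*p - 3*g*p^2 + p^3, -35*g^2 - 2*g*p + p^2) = -7*g + p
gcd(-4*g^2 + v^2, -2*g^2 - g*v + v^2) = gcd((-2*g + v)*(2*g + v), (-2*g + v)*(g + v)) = -2*g + v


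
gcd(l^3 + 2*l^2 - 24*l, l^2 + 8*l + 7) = 1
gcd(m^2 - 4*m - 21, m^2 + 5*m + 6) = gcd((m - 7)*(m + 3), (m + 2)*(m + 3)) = m + 3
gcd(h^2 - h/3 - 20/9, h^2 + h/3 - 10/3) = h - 5/3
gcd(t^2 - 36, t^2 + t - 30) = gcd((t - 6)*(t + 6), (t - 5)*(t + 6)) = t + 6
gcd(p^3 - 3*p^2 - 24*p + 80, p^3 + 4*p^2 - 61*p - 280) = p + 5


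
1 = 1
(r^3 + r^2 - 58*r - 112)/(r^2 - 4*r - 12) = (r^2 - r - 56)/(r - 6)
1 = 1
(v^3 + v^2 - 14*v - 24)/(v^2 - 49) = (v^3 + v^2 - 14*v - 24)/(v^2 - 49)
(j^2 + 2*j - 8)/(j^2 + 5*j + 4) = (j - 2)/(j + 1)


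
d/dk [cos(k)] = -sin(k)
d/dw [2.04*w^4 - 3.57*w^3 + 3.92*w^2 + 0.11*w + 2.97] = 8.16*w^3 - 10.71*w^2 + 7.84*w + 0.11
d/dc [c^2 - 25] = 2*c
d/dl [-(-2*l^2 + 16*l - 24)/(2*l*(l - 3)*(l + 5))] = (-l^4 + 16*l^3 - 35*l^2 - 48*l + 180)/(l^2*(l^4 + 4*l^3 - 26*l^2 - 60*l + 225))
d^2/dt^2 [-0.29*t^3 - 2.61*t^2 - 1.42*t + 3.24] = -1.74*t - 5.22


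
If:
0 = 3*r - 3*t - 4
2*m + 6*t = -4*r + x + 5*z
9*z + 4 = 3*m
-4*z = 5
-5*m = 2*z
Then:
No Solution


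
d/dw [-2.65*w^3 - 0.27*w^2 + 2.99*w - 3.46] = -7.95*w^2 - 0.54*w + 2.99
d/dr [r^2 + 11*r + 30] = 2*r + 11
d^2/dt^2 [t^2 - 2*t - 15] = 2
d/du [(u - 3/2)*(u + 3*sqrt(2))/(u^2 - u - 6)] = (-6*sqrt(2)*u^2 + u^2 - 24*u + 18*sqrt(2)*u - 45*sqrt(2) + 18)/(2*(u^4 - 2*u^3 - 11*u^2 + 12*u + 36))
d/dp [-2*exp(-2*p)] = 4*exp(-2*p)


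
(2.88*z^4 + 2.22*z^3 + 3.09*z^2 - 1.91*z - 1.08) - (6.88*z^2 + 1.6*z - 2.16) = 2.88*z^4 + 2.22*z^3 - 3.79*z^2 - 3.51*z + 1.08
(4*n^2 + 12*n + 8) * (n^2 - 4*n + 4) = 4*n^4 - 4*n^3 - 24*n^2 + 16*n + 32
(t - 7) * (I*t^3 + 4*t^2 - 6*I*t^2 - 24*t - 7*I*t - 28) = I*t^4 + 4*t^3 - 13*I*t^3 - 52*t^2 + 35*I*t^2 + 140*t + 49*I*t + 196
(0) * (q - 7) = 0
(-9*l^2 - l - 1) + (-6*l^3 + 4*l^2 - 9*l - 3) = -6*l^3 - 5*l^2 - 10*l - 4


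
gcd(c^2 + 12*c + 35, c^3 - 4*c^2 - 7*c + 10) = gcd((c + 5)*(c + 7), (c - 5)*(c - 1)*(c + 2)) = 1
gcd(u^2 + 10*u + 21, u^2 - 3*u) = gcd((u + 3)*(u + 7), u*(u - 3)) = 1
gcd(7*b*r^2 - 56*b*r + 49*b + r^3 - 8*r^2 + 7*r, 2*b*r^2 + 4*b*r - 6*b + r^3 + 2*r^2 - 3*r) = r - 1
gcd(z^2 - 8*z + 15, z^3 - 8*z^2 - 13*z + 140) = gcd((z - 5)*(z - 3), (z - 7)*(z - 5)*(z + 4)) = z - 5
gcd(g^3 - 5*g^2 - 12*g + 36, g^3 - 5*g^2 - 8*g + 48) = g + 3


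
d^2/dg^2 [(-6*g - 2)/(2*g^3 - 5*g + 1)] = 4*(-(3*g + 1)*(6*g^2 - 5)^2 + 3*(6*g^2 + 2*g*(3*g + 1) - 5)*(2*g^3 - 5*g + 1))/(2*g^3 - 5*g + 1)^3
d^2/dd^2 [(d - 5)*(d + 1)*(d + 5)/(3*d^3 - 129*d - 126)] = 2*(d^3 + 51*d^2 + 75*d + 689)/(3*(d^6 - 3*d^5 - 123*d^4 + 251*d^3 + 5166*d^2 - 5292*d - 74088))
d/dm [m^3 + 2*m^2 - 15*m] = 3*m^2 + 4*m - 15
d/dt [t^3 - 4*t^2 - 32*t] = 3*t^2 - 8*t - 32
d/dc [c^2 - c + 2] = 2*c - 1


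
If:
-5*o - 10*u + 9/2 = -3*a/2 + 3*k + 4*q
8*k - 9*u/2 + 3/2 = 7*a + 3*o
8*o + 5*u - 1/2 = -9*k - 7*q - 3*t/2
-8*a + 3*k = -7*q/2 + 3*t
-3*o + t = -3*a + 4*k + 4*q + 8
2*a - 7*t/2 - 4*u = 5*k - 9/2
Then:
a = 207768/19769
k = 128775/39538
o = -445112/19769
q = 371745/19769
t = -55958/19769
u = 94603/19769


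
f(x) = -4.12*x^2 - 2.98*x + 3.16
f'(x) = -8.24*x - 2.98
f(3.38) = -53.98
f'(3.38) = -30.83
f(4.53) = -94.89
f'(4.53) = -40.31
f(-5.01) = -85.32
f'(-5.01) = 38.30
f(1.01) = -4.05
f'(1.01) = -11.30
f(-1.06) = 1.69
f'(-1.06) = 5.75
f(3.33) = -52.45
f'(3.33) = -30.42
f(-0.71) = 3.20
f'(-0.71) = 2.87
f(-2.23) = -10.68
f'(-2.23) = 15.40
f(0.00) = 3.16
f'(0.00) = -2.98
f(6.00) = -163.04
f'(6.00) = -52.42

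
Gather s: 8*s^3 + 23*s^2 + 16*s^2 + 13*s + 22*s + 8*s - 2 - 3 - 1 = 8*s^3 + 39*s^2 + 43*s - 6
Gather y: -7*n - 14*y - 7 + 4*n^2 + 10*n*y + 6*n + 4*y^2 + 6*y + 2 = 4*n^2 - n + 4*y^2 + y*(10*n - 8) - 5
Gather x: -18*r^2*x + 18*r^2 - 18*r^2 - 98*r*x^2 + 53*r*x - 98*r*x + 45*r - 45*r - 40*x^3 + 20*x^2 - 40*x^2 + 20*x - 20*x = -40*x^3 + x^2*(-98*r - 20) + x*(-18*r^2 - 45*r)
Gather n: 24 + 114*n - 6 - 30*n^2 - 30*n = -30*n^2 + 84*n + 18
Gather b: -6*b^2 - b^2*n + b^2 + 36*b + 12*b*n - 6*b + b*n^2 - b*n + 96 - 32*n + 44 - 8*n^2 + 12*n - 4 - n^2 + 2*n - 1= b^2*(-n - 5) + b*(n^2 + 11*n + 30) - 9*n^2 - 18*n + 135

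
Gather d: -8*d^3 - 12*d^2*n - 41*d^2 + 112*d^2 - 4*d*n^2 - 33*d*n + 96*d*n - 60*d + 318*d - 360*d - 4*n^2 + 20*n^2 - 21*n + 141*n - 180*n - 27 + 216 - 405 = -8*d^3 + d^2*(71 - 12*n) + d*(-4*n^2 + 63*n - 102) + 16*n^2 - 60*n - 216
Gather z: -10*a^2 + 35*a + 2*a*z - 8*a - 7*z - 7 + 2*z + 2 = -10*a^2 + 27*a + z*(2*a - 5) - 5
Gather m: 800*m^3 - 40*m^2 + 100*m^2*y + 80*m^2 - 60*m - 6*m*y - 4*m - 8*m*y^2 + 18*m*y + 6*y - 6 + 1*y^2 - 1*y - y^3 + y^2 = 800*m^3 + m^2*(100*y + 40) + m*(-8*y^2 + 12*y - 64) - y^3 + 2*y^2 + 5*y - 6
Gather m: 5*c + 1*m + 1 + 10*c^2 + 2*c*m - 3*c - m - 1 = 10*c^2 + 2*c*m + 2*c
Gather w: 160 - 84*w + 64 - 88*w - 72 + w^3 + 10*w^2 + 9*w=w^3 + 10*w^2 - 163*w + 152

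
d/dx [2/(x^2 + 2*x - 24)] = 4*(-x - 1)/(x^2 + 2*x - 24)^2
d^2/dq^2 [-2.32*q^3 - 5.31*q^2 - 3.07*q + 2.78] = -13.92*q - 10.62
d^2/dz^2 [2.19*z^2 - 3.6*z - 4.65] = 4.38000000000000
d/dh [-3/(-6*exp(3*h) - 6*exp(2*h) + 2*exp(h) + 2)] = 3*(-9*exp(2*h) - 6*exp(h) + 1)*exp(h)/(2*(3*exp(3*h) + 3*exp(2*h) - exp(h) - 1)^2)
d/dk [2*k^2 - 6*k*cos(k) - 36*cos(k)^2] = 6*k*sin(k) + 4*k + 36*sin(2*k) - 6*cos(k)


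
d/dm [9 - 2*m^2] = -4*m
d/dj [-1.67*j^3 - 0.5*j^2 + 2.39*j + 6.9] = -5.01*j^2 - 1.0*j + 2.39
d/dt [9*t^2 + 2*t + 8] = 18*t + 2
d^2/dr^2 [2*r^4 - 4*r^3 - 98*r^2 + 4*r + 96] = 24*r^2 - 24*r - 196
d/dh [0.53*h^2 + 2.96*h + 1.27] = 1.06*h + 2.96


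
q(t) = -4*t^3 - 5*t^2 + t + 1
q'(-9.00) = -881.00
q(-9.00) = 2503.00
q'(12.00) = -1847.00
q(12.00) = -7619.00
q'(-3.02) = -78.24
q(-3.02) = 62.55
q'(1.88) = -60.21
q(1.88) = -41.37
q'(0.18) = -1.19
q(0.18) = 0.99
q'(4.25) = -258.25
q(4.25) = -392.12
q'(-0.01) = 1.10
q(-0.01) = 0.99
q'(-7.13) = -537.74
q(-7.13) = 1189.55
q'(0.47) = -6.35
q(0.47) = -0.05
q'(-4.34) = -181.63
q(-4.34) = 229.47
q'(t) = -12*t^2 - 10*t + 1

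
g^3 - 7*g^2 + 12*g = g*(g - 4)*(g - 3)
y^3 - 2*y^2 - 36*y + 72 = (y - 6)*(y - 2)*(y + 6)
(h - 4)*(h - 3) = h^2 - 7*h + 12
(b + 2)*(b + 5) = b^2 + 7*b + 10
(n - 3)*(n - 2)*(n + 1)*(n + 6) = n^4 + 2*n^3 - 23*n^2 + 12*n + 36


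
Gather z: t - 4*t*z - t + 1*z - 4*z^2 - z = -4*t*z - 4*z^2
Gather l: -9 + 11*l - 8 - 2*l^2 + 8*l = -2*l^2 + 19*l - 17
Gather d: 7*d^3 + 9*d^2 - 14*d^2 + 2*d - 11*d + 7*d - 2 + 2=7*d^3 - 5*d^2 - 2*d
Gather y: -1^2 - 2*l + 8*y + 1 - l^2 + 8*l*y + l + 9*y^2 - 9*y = -l^2 - l + 9*y^2 + y*(8*l - 1)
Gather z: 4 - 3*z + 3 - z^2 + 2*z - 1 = -z^2 - z + 6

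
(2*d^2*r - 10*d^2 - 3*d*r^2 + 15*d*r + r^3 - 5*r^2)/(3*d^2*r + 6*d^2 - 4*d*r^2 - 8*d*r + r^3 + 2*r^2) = (-2*d*r + 10*d + r^2 - 5*r)/(-3*d*r - 6*d + r^2 + 2*r)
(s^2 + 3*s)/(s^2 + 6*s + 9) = s/(s + 3)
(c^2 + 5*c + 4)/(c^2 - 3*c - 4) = (c + 4)/(c - 4)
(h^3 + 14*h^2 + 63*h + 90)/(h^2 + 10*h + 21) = (h^2 + 11*h + 30)/(h + 7)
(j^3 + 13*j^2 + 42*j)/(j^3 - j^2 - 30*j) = (j^2 + 13*j + 42)/(j^2 - j - 30)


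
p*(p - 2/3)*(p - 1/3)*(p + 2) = p^4 + p^3 - 16*p^2/9 + 4*p/9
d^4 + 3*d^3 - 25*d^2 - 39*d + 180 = (d - 3)^2*(d + 4)*(d + 5)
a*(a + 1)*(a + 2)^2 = a^4 + 5*a^3 + 8*a^2 + 4*a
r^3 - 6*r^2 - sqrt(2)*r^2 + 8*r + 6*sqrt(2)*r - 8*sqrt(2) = (r - 4)*(r - 2)*(r - sqrt(2))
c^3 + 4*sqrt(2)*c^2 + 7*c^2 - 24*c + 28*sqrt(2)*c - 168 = (c + 7)*(c - 2*sqrt(2))*(c + 6*sqrt(2))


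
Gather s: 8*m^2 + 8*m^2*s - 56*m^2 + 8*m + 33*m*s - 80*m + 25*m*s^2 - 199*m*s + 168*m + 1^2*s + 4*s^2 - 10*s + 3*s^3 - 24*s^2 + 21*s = -48*m^2 + 96*m + 3*s^3 + s^2*(25*m - 20) + s*(8*m^2 - 166*m + 12)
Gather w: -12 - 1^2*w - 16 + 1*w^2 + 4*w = w^2 + 3*w - 28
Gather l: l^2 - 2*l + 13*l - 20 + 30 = l^2 + 11*l + 10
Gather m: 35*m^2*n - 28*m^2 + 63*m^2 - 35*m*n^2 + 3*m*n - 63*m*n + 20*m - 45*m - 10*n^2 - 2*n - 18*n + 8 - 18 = m^2*(35*n + 35) + m*(-35*n^2 - 60*n - 25) - 10*n^2 - 20*n - 10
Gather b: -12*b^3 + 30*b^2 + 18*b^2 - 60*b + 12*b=-12*b^3 + 48*b^2 - 48*b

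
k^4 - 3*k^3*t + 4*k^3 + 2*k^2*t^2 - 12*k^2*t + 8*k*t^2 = k*(k + 4)*(k - 2*t)*(k - t)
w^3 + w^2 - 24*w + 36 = (w - 3)*(w - 2)*(w + 6)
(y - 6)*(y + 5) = y^2 - y - 30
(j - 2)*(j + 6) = j^2 + 4*j - 12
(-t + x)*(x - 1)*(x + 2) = -t*x^2 - t*x + 2*t + x^3 + x^2 - 2*x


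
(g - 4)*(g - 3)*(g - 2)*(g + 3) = g^4 - 6*g^3 - g^2 + 54*g - 72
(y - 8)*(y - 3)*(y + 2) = y^3 - 9*y^2 + 2*y + 48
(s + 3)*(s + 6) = s^2 + 9*s + 18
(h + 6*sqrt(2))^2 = h^2 + 12*sqrt(2)*h + 72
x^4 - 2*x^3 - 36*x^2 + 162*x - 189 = (x - 3)^3*(x + 7)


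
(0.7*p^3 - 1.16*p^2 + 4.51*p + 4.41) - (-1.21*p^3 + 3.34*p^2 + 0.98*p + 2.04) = 1.91*p^3 - 4.5*p^2 + 3.53*p + 2.37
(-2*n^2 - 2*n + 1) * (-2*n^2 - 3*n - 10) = 4*n^4 + 10*n^3 + 24*n^2 + 17*n - 10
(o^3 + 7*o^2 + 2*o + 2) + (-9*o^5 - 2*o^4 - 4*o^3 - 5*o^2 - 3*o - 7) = -9*o^5 - 2*o^4 - 3*o^3 + 2*o^2 - o - 5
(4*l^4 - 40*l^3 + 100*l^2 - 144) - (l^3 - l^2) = 4*l^4 - 41*l^3 + 101*l^2 - 144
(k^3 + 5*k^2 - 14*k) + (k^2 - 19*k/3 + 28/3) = k^3 + 6*k^2 - 61*k/3 + 28/3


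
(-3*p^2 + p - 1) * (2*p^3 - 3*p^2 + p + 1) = -6*p^5 + 11*p^4 - 8*p^3 + p^2 - 1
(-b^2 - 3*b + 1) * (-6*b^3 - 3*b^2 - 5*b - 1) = 6*b^5 + 21*b^4 + 8*b^3 + 13*b^2 - 2*b - 1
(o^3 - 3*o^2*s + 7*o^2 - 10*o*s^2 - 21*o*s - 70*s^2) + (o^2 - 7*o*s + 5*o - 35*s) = o^3 - 3*o^2*s + 8*o^2 - 10*o*s^2 - 28*o*s + 5*o - 70*s^2 - 35*s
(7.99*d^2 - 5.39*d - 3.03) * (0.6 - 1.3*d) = -10.387*d^3 + 11.801*d^2 + 0.705000000000001*d - 1.818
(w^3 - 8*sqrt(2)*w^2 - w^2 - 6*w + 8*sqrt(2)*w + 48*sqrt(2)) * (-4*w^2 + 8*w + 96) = -4*w^5 + 12*w^4 + 32*sqrt(2)*w^4 - 96*sqrt(2)*w^3 + 112*w^3 - 896*sqrt(2)*w^2 - 144*w^2 - 576*w + 1152*sqrt(2)*w + 4608*sqrt(2)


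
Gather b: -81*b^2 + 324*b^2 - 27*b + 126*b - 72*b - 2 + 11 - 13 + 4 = 243*b^2 + 27*b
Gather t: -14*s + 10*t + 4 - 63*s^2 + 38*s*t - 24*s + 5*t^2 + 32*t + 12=-63*s^2 - 38*s + 5*t^2 + t*(38*s + 42) + 16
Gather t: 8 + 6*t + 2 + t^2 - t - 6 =t^2 + 5*t + 4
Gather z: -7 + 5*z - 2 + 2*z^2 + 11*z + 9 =2*z^2 + 16*z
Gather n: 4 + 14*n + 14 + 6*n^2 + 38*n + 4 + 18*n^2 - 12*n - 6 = 24*n^2 + 40*n + 16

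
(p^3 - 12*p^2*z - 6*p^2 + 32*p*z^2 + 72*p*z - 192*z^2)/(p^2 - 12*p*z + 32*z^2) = p - 6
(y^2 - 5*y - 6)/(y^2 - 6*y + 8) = (y^2 - 5*y - 6)/(y^2 - 6*y + 8)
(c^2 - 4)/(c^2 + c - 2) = (c - 2)/(c - 1)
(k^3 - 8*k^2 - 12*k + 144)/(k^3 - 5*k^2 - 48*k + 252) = (k + 4)/(k + 7)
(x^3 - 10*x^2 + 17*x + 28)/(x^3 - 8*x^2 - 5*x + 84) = (x + 1)/(x + 3)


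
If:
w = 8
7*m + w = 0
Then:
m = -8/7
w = 8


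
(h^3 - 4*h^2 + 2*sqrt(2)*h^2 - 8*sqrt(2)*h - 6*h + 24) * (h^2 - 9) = h^5 - 4*h^4 + 2*sqrt(2)*h^4 - 15*h^3 - 8*sqrt(2)*h^3 - 18*sqrt(2)*h^2 + 60*h^2 + 54*h + 72*sqrt(2)*h - 216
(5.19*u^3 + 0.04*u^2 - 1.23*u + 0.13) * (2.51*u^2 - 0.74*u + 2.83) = 13.0269*u^5 - 3.7402*u^4 + 11.5708*u^3 + 1.3497*u^2 - 3.5771*u + 0.3679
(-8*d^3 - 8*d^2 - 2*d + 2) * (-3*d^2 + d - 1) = 24*d^5 + 16*d^4 + 6*d^3 + 4*d - 2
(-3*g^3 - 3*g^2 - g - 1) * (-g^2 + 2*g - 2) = 3*g^5 - 3*g^4 + g^3 + 5*g^2 + 2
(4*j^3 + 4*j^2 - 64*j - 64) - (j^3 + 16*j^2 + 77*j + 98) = 3*j^3 - 12*j^2 - 141*j - 162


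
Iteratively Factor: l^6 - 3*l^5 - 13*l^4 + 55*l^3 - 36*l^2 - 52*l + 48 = (l - 1)*(l^5 - 2*l^4 - 15*l^3 + 40*l^2 + 4*l - 48) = (l - 1)*(l + 4)*(l^4 - 6*l^3 + 9*l^2 + 4*l - 12) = (l - 2)*(l - 1)*(l + 4)*(l^3 - 4*l^2 + l + 6) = (l - 3)*(l - 2)*(l - 1)*(l + 4)*(l^2 - l - 2) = (l - 3)*(l - 2)*(l - 1)*(l + 1)*(l + 4)*(l - 2)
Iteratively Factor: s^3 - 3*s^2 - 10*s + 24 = (s + 3)*(s^2 - 6*s + 8) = (s - 4)*(s + 3)*(s - 2)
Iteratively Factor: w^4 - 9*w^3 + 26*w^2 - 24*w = (w - 3)*(w^3 - 6*w^2 + 8*w) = w*(w - 3)*(w^2 - 6*w + 8) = w*(w - 3)*(w - 2)*(w - 4)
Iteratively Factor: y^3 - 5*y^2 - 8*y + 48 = (y - 4)*(y^2 - y - 12) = (y - 4)^2*(y + 3)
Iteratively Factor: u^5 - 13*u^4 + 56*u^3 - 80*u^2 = (u - 4)*(u^4 - 9*u^3 + 20*u^2) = (u - 5)*(u - 4)*(u^3 - 4*u^2) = (u - 5)*(u - 4)^2*(u^2) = u*(u - 5)*(u - 4)^2*(u)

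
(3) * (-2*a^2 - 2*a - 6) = -6*a^2 - 6*a - 18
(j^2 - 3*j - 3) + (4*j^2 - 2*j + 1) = 5*j^2 - 5*j - 2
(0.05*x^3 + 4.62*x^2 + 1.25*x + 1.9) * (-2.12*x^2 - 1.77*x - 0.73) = -0.106*x^5 - 9.8829*x^4 - 10.8639*x^3 - 9.6131*x^2 - 4.2755*x - 1.387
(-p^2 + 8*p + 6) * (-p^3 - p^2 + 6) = p^5 - 7*p^4 - 14*p^3 - 12*p^2 + 48*p + 36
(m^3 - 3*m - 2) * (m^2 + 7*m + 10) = m^5 + 7*m^4 + 7*m^3 - 23*m^2 - 44*m - 20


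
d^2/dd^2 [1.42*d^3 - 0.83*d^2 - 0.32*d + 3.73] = 8.52*d - 1.66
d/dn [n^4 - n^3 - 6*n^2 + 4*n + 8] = 4*n^3 - 3*n^2 - 12*n + 4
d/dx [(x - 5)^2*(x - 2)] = 3*(x - 5)*(x - 3)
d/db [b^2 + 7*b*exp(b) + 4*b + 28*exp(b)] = 7*b*exp(b) + 2*b + 35*exp(b) + 4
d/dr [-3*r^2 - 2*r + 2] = -6*r - 2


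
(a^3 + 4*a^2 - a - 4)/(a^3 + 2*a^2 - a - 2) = (a + 4)/(a + 2)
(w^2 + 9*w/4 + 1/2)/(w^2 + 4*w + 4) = (w + 1/4)/(w + 2)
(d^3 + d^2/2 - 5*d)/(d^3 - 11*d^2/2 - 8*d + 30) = d/(d - 6)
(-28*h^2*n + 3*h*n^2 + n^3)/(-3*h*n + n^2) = (28*h^2 - 3*h*n - n^2)/(3*h - n)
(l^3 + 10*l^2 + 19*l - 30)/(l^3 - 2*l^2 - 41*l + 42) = (l + 5)/(l - 7)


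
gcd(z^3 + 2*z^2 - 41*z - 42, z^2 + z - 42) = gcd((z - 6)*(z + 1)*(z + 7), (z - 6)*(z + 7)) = z^2 + z - 42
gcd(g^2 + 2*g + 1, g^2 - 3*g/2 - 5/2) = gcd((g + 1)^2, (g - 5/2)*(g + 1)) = g + 1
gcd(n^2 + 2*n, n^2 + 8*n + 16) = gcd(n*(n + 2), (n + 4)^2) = 1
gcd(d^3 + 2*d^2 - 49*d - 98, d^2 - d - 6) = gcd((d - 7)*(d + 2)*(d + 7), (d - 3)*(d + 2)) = d + 2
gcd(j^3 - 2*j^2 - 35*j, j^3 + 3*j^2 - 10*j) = j^2 + 5*j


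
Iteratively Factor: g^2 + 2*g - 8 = (g - 2)*(g + 4)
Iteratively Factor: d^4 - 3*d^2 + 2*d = (d + 2)*(d^3 - 2*d^2 + d) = (d - 1)*(d + 2)*(d^2 - d) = (d - 1)^2*(d + 2)*(d)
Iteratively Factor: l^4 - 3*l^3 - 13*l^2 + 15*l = (l)*(l^3 - 3*l^2 - 13*l + 15) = l*(l - 1)*(l^2 - 2*l - 15) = l*(l - 1)*(l + 3)*(l - 5)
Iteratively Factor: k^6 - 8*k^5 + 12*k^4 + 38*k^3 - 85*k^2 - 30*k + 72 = (k - 4)*(k^5 - 4*k^4 - 4*k^3 + 22*k^2 + 3*k - 18) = (k - 4)*(k + 1)*(k^4 - 5*k^3 + k^2 + 21*k - 18) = (k - 4)*(k + 1)*(k + 2)*(k^3 - 7*k^2 + 15*k - 9) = (k - 4)*(k - 3)*(k + 1)*(k + 2)*(k^2 - 4*k + 3) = (k - 4)*(k - 3)*(k - 1)*(k + 1)*(k + 2)*(k - 3)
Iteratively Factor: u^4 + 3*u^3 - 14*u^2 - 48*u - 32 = (u + 2)*(u^3 + u^2 - 16*u - 16) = (u - 4)*(u + 2)*(u^2 + 5*u + 4) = (u - 4)*(u + 2)*(u + 4)*(u + 1)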